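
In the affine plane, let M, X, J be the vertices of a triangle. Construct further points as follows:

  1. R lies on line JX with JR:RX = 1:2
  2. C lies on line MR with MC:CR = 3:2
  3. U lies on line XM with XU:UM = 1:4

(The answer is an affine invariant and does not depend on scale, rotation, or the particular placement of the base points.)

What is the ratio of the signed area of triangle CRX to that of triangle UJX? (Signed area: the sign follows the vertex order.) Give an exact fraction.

Set M = (0, 0), X = (1, 0), J = (0, 1); any affine frame gives the same invariant.
1. R lies on line JX with JR:RX = 1:2 ⇒ R = (1/3, 2/3)
2. C lies on line MR with MC:CR = 3:2 ⇒ C = (1/5, 2/5)
3. U lies on line XM with XU:UM = 1:4 ⇒ U = (4/5, 0)
2·[CRX] = -4/15, 2·[UJX] = -1/5
[CRX]:[UJX] = -4/15:-1/5 = 4/3

[CRX]:[UJX] = 4/3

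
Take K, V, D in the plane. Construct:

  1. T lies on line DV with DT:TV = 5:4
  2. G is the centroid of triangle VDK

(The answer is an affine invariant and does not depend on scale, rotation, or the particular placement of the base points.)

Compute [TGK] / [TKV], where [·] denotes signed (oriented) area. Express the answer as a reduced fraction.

[TGK]:[TKV] = 1/12

Set K = (0, 0), V = (1, 0), D = (0, 1); any affine frame gives the same invariant.
1. T lies on line DV with DT:TV = 5:4 ⇒ T = (5/9, 4/9)
2. G is the centroid of triangle VDK ⇒ G = (1/3, 1/3)
2·[TGK] = 1/27, 2·[TKV] = 4/9
[TGK]:[TKV] = 1/27:4/9 = 1/12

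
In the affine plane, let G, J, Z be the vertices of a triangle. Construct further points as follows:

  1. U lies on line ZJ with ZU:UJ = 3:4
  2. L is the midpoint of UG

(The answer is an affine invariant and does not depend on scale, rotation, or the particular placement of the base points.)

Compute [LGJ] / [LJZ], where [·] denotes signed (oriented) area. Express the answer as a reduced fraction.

[LGJ]:[LJZ] = 4/7

Choose coordinates G = (0, 0), J = (1, 0), Z = (0, 1).
1. U lies on line ZJ with ZU:UJ = 3:4 ⇒ U = (3/7, 4/7)
2. L is the midpoint of UG ⇒ L = (3/14, 2/7)
2·[LGJ] = 2/7, 2·[LJZ] = 1/2
[LGJ]:[LJZ] = 2/7:1/2 = 4/7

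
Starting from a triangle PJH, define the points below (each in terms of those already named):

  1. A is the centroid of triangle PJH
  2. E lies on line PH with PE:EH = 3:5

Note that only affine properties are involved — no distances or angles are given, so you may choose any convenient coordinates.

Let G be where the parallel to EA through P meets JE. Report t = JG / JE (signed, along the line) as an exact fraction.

Work in coordinates with P = (0, 0), J = (1, 0), H = (0, 1).
1. A is the centroid of triangle PJH ⇒ A = (1/3, 1/3)
2. E lies on line PH with PE:EH = 3:5 ⇒ E = (0, 3/8)
through P parallel to EA: direction (1/3, -1/24); meets JE at G = (3/2, -3/16)
G = J + t·(E−J) with t = -1/2

t = -1/2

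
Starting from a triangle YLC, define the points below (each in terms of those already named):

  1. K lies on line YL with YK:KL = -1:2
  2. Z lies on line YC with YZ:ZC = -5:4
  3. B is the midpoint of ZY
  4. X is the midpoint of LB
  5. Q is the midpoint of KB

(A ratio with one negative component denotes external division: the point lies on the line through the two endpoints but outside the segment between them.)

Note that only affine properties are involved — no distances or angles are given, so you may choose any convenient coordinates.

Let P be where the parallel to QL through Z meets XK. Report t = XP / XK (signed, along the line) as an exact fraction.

Work in coordinates with Y = (0, 0), L = (1, 0), C = (0, 1).
1. K lies on line YL with YK:KL = -1:2 ⇒ K = (-1, 0)
2. Z lies on line YC with YZ:ZC = -5:4 ⇒ Z = (0, 5)
3. B is the midpoint of ZY ⇒ B = (0, 5/2)
4. X is the midpoint of LB ⇒ X = (1/2, 5/4)
5. Q is the midpoint of KB ⇒ Q = (-1/2, 5/4)
through Z parallel to QL: direction (3/2, -5/4); meets XK at P = (5/2, 35/12)
P = X + t·(K−X) with t = -4/3

t = -4/3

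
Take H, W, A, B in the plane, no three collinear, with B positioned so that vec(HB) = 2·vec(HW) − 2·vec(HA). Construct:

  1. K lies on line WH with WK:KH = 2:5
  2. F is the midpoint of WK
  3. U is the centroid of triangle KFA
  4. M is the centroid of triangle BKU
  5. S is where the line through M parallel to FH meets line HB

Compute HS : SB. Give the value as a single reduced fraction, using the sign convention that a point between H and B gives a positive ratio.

Choose coordinates H = (0, 0), W = (1, 0), A = (0, 1), B = (2, -2).
1. K lies on line WH with WK:KH = 2:5 ⇒ K = (5/7, 0)
2. F is the midpoint of WK ⇒ F = (6/7, 0)
3. U is the centroid of triangle KFA ⇒ U = (11/21, 1/3)
4. M is the centroid of triangle BKU ⇒ M = (68/63, -5/9)
5. S is where the line through M parallel to FH meets line HB ⇒ S = (5/9, -5/9)
S = H + t·(B−H) with t = 5/18, so HS:SB = t:(1−t) = 5/18:13/18

HS:SB = 5/13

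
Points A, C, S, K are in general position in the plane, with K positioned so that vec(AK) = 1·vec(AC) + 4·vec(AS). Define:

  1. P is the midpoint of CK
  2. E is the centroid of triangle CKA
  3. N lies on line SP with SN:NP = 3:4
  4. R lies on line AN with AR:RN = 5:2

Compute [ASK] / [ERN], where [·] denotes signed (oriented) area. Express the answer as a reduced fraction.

[ASK]:[ERN] = 147/16

Assign A = (0, 0), C = (1, 0), S = (0, 1), K = (1, 4) — the answer is frame-independent, so this choice is without loss of generality.
1. P is the midpoint of CK ⇒ P = (1, 2)
2. E is the centroid of triangle CKA ⇒ E = (2/3, 4/3)
3. N lies on line SP with SN:NP = 3:4 ⇒ N = (3/7, 10/7)
4. R lies on line AN with AR:RN = 5:2 ⇒ R = (15/49, 50/49)
2·[ASK] = -1, 2·[ERN] = -16/147
[ASK]:[ERN] = -1:-16/147 = 147/16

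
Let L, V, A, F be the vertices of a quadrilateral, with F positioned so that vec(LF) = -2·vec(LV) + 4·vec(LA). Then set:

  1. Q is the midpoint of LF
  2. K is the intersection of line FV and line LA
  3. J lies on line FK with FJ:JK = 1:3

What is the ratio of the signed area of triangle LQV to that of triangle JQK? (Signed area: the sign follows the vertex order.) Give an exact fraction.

[LQV]:[JQK] = -2

Choose coordinates L = (0, 0), V = (1, 0), A = (0, 1), F = (-2, 4).
1. Q is the midpoint of LF ⇒ Q = (-1, 2)
2. K is the intersection of line FV and line LA ⇒ K = (0, 4/3)
3. J lies on line FK with FJ:JK = 1:3 ⇒ J = (-3/2, 10/3)
2·[LQV] = -2, 2·[JQK] = 1
[LQV]:[JQK] = -2:1 = -2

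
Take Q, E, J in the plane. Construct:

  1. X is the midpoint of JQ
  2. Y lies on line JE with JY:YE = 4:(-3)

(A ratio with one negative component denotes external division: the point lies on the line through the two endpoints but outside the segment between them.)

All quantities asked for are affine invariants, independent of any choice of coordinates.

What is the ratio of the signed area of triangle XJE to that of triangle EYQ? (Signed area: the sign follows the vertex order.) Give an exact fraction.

[XJE]:[EYQ] = 1/6

Assign Q = (0, 0), E = (1, 0), J = (0, 1) — the answer is frame-independent, so this choice is without loss of generality.
1. X is the midpoint of JQ ⇒ X = (0, 1/2)
2. Y lies on line JE with JY:YE = 4:(-3) ⇒ Y = (4, -3)
2·[XJE] = -1/2, 2·[EYQ] = -3
[XJE]:[EYQ] = -1/2:-3 = 1/6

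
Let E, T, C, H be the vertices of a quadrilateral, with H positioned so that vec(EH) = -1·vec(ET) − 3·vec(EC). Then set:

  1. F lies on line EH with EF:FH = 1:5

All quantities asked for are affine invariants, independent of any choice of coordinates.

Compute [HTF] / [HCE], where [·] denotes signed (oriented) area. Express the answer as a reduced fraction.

Assign E = (0, 0), T = (1, 0), C = (0, 1), H = (-1, -3) — the answer is frame-independent, so this choice is without loss of generality.
1. F lies on line EH with EF:FH = 1:5 ⇒ F = (-1/6, -1/2)
2·[HTF] = 5/2, 2·[HCE] = -1
[HTF]:[HCE] = 5/2:-1 = -5/2

[HTF]:[HCE] = -5/2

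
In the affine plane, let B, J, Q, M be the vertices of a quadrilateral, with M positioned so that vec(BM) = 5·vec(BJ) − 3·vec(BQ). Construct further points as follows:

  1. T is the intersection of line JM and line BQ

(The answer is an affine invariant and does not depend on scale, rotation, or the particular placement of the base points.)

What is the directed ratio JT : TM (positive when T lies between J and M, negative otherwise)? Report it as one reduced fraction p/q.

JT:TM = -1/5

Set B = (0, 0), J = (1, 0), Q = (0, 1), M = (5, -3); any affine frame gives the same invariant.
1. T is the intersection of line JM and line BQ ⇒ T = (0, 3/4)
T = J + t·(M−J) with t = -1/4, so JT:TM = t:(1−t) = -1/4:5/4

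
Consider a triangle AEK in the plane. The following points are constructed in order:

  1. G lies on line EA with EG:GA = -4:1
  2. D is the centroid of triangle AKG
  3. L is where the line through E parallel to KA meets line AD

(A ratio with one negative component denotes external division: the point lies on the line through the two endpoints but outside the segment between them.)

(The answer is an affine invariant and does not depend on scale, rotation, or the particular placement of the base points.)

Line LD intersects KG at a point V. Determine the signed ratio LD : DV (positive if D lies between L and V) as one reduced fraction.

Work in coordinates with A = (0, 0), E = (1, 0), K = (0, 1).
1. G lies on line EA with EG:GA = -4:1 ⇒ G = (-1/3, 0)
2. D is the centroid of triangle AKG ⇒ D = (-1/9, 1/3)
3. L is where the line through E parallel to KA meets line AD ⇒ L = (1, -3)
line LD meets KG at V = (-1/6, 1/2)
D = L + t·(V−L) with t = 20/21, so LD:DV = 20/21:1/21

LD:DV = 20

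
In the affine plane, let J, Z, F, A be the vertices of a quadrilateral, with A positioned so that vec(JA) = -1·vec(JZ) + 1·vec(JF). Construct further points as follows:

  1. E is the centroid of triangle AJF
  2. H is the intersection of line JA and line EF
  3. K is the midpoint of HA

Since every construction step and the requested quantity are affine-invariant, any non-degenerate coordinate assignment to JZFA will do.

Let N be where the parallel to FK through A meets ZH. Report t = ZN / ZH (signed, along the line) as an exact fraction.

t = 5/3

Work in coordinates with J = (0, 0), Z = (1, 0), F = (0, 1), A = (-1, 1).
1. E is the centroid of triangle AJF ⇒ E = (-1/3, 2/3)
2. H is the intersection of line JA and line EF ⇒ H = (-1/2, 1/2)
3. K is the midpoint of HA ⇒ K = (-3/4, 3/4)
through A parallel to FK: direction (-3/4, -1/4); meets ZH at N = (-3/2, 5/6)
N = Z + t·(H−Z) with t = 5/3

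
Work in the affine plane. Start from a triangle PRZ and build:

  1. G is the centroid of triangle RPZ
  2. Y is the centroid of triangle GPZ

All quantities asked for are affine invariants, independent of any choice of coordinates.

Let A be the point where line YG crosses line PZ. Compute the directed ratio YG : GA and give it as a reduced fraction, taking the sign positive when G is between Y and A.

Choose coordinates P = (0, 0), R = (1, 0), Z = (0, 1).
1. G is the centroid of triangle RPZ ⇒ G = (1/3, 1/3)
2. Y is the centroid of triangle GPZ ⇒ Y = (1/9, 4/9)
line YG meets PZ at A = (0, 1/2)
G = Y + t·(A−Y) with t = -2, so YG:GA = -2:3

YG:GA = -2/3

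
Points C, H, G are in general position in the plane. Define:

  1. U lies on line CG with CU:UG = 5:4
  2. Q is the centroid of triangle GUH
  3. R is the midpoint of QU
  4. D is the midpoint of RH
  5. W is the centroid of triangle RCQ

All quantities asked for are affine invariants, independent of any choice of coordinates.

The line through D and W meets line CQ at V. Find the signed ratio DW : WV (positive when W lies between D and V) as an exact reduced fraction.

DW:WV = -79/10

Assign C = (0, 0), H = (1, 0), G = (0, 1) — the answer is frame-independent, so this choice is without loss of generality.
1. U lies on line CG with CU:UG = 5:4 ⇒ U = (0, 5/9)
2. Q is the centroid of triangle GUH ⇒ Q = (1/3, 14/27)
3. R is the midpoint of QU ⇒ R = (1/6, 29/54)
4. D is the midpoint of RH ⇒ D = (7/12, 29/108)
5. W is the centroid of triangle RCQ ⇒ W = (1/6, 19/54)
line DW meets CQ at V = (52/237, 728/2133)
W = D + t·(V−D) with t = 79/69, so DW:WV = 79/69:-10/69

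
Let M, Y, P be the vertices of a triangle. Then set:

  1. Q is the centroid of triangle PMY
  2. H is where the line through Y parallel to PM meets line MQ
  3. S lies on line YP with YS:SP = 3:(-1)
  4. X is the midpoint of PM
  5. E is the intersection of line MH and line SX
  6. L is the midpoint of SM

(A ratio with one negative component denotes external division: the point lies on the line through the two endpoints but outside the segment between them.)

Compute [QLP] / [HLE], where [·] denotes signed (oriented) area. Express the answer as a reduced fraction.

[QLP]:[HLE] = -3/10

Work in coordinates with M = (0, 0), Y = (1, 0), P = (0, 1).
1. Q is the centroid of triangle PMY ⇒ Q = (1/3, 1/3)
2. H is where the line through Y parallel to PM meets line MQ ⇒ H = (1, 1)
3. S lies on line YP with YS:SP = 3:(-1) ⇒ S = (-1/2, 3/2)
4. X is the midpoint of PM ⇒ X = (0, 1/2)
5. E is the intersection of line MH and line SX ⇒ E = (1/6, 1/6)
6. L is the midpoint of SM ⇒ L = (-1/4, 3/4)
2·[QLP] = -1/4, 2·[HLE] = 5/6
[QLP]:[HLE] = -1/4:5/6 = -3/10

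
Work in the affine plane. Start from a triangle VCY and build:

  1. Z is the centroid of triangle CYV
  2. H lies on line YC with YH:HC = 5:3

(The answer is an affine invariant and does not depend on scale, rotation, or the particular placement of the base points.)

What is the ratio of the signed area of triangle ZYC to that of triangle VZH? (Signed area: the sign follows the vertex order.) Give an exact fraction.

Set V = (0, 0), C = (1, 0), Y = (0, 1); any affine frame gives the same invariant.
1. Z is the centroid of triangle CYV ⇒ Z = (1/3, 1/3)
2. H lies on line YC with YH:HC = 5:3 ⇒ H = (5/8, 3/8)
2·[ZYC] = -1/3, 2·[VZH] = -1/12
[ZYC]:[VZH] = -1/3:-1/12 = 4

[ZYC]:[VZH] = 4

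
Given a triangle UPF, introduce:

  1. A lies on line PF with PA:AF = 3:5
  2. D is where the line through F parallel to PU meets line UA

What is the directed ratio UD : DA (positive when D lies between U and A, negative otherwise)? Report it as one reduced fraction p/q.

UD:DA = -8/5

Choose coordinates U = (0, 0), P = (1, 0), F = (0, 1).
1. A lies on line PF with PA:AF = 3:5 ⇒ A = (5/8, 3/8)
2. D is where the line through F parallel to PU meets line UA ⇒ D = (5/3, 1)
D = U + t·(A−U) with t = 8/3, so UD:DA = t:(1−t) = 8/3:-5/3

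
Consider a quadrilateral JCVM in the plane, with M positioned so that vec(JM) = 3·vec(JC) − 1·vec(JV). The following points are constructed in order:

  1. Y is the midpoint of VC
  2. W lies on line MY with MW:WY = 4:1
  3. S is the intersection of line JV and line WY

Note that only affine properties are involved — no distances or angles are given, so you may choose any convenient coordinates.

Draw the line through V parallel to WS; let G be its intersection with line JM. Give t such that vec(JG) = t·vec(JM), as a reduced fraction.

t = 5/4

Set J = (0, 0), C = (1, 0), V = (0, 1), M = (3, -1); any affine frame gives the same invariant.
1. Y is the midpoint of VC ⇒ Y = (1/2, 1/2)
2. W lies on line MY with MW:WY = 4:1 ⇒ W = (1, 1/5)
3. S is the intersection of line JV and line WY ⇒ S = (0, 4/5)
through V parallel to WS: direction (-1, 3/5); meets JM at G = (15/4, -5/4)
G = J + t·(M−J) with t = 5/4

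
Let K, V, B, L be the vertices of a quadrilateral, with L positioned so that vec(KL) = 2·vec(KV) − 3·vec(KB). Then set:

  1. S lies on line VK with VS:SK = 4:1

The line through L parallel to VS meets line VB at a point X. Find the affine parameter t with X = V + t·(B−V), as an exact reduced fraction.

Assign K = (0, 0), V = (1, 0), B = (0, 1), L = (2, -3) — the answer is frame-independent, so this choice is without loss of generality.
1. S lies on line VK with VS:SK = 4:1 ⇒ S = (1/5, 0)
through L parallel to VS: direction (-4/5, 0); meets VB at X = (4, -3)
X = V + t·(B−V) with t = -3

t = -3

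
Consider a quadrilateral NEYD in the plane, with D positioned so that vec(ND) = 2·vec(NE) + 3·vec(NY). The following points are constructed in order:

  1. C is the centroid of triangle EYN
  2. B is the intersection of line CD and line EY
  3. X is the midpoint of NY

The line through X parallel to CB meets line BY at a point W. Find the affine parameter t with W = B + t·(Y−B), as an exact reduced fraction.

Choose coordinates N = (0, 0), E = (1, 0), Y = (0, 1), D = (2, 3).
1. C is the centroid of triangle EYN ⇒ C = (1/3, 1/3)
2. B is the intersection of line CD and line EY ⇒ B = (6/13, 7/13)
3. X is the midpoint of NY ⇒ X = (0, 1/2)
through X parallel to CB: direction (5/39, 8/39); meets BY at W = (5/26, 21/26)
W = B + t·(Y−B) with t = 7/12

t = 7/12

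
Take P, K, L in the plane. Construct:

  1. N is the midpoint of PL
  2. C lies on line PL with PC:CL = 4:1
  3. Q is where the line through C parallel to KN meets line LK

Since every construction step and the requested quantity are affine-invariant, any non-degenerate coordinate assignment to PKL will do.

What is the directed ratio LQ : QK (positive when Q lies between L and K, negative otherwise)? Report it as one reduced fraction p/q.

LQ:QK = 2/3

Work in coordinates with P = (0, 0), K = (1, 0), L = (0, 1).
1. N is the midpoint of PL ⇒ N = (0, 1/2)
2. C lies on line PL with PC:CL = 4:1 ⇒ C = (0, 4/5)
3. Q is where the line through C parallel to KN meets line LK ⇒ Q = (2/5, 3/5)
Q = L + t·(K−L) with t = 2/5, so LQ:QK = t:(1−t) = 2/5:3/5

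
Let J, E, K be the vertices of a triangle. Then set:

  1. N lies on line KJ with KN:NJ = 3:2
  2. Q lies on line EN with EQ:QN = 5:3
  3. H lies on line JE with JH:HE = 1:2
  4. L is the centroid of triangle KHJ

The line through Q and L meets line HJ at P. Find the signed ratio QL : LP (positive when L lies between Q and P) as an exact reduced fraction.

Assign J = (0, 0), E = (1, 0), K = (0, 1) — the answer is frame-independent, so this choice is without loss of generality.
1. N lies on line KJ with KN:NJ = 3:2 ⇒ N = (0, 2/5)
2. Q lies on line EN with EQ:QN = 5:3 ⇒ Q = (3/8, 1/4)
3. H lies on line JE with JH:HE = 1:2 ⇒ H = (1/3, 0)
4. L is the centroid of triangle KHJ ⇒ L = (1/9, 1/3)
line QL meets HJ at P = (7/6, 0)
L = Q + t·(P−Q) with t = -1/3, so QL:LP = -1/3:4/3

QL:LP = -1/4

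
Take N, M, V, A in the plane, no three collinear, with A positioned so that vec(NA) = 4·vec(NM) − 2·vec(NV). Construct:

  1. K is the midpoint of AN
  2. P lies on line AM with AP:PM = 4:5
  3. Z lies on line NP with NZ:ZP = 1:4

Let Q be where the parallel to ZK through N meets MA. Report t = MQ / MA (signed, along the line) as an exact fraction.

Set N = (0, 0), M = (1, 0), V = (0, 1), A = (4, -2); any affine frame gives the same invariant.
1. K is the midpoint of AN ⇒ K = (2, -1)
2. P lies on line AM with AP:PM = 4:5 ⇒ P = (8/3, -10/9)
3. Z lies on line NP with NZ:ZP = 1:4 ⇒ Z = (8/15, -2/9)
through N parallel to ZK: direction (22/15, -7/9); meets MA at Q = (44/9, -70/27)
Q = M + t·(A−M) with t = 35/27

t = 35/27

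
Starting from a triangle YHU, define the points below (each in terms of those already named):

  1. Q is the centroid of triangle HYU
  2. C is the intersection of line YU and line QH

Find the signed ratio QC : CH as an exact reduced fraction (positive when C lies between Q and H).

Choose coordinates Y = (0, 0), H = (1, 0), U = (0, 1).
1. Q is the centroid of triangle HYU ⇒ Q = (1/3, 1/3)
2. C is the intersection of line YU and line QH ⇒ C = (0, 1/2)
C = Q + t·(H−Q) with t = -1/2, so QC:CH = t:(1−t) = -1/2:3/2

QC:CH = -1/3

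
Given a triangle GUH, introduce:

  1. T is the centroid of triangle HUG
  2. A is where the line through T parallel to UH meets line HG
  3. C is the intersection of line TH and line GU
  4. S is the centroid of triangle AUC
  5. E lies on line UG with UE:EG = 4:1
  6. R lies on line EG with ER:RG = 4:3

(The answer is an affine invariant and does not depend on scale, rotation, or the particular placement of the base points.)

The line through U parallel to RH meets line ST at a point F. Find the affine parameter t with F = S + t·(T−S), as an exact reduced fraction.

Assign G = (0, 0), U = (1, 0), H = (0, 1) — the answer is frame-independent, so this choice is without loss of generality.
1. T is the centroid of triangle HUG ⇒ T = (1/3, 1/3)
2. A is where the line through T parallel to UH meets line HG ⇒ A = (0, 2/3)
3. C is the intersection of line TH and line GU ⇒ C = (1/2, 0)
4. S is the centroid of triangle AUC ⇒ S = (1/2, 2/9)
5. E lies on line UG with UE:EG = 4:1 ⇒ E = (1/5, 0)
6. R lies on line EG with ER:RG = 4:3 ⇒ R = (3/35, 0)
through U parallel to RH: direction (-3/35, 1); meets ST at F = (100/99, -35/297)
F = S + t·(T−S) with t = -101/33

t = -101/33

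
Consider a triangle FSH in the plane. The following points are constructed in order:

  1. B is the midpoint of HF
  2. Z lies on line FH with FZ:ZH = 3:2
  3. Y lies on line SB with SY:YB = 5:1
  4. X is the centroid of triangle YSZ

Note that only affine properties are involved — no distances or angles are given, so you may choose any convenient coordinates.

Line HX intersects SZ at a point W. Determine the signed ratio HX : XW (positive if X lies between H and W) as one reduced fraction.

Assign F = (0, 0), S = (1, 0), H = (0, 1) — the answer is frame-independent, so this choice is without loss of generality.
1. B is the midpoint of HF ⇒ B = (0, 1/2)
2. Z lies on line FH with FZ:ZH = 3:2 ⇒ Z = (0, 3/5)
3. Y lies on line SB with SY:YB = 5:1 ⇒ Y = (1/6, 5/12)
4. X is the centroid of triangle YSZ ⇒ X = (7/18, 61/180)
line HX meets SZ at W = (4/11, 21/55)
X = H + t·(W−H) with t = 77/72, so HX:XW = 77/72:-5/72

HX:XW = -77/5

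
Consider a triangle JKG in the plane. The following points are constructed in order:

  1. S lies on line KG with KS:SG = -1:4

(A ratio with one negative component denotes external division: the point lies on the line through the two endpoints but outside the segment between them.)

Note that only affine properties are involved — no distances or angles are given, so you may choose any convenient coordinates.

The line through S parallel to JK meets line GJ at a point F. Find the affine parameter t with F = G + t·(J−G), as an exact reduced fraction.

t = 4/3

Choose coordinates J = (0, 0), K = (1, 0), G = (0, 1).
1. S lies on line KG with KS:SG = -1:4 ⇒ S = (4/3, -1/3)
through S parallel to JK: direction (1, 0); meets GJ at F = (0, -1/3)
F = G + t·(J−G) with t = 4/3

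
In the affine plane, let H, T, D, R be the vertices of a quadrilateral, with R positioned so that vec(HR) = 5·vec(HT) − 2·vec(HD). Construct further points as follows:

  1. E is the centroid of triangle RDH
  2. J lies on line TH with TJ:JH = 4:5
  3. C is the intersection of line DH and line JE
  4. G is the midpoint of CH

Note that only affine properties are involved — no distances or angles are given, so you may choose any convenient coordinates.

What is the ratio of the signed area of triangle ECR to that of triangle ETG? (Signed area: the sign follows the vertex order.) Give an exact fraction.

[ECR]:[ETG] = 4

Work in coordinates with H = (0, 0), T = (1, 0), D = (0, 1), R = (5, -2).
1. E is the centroid of triangle RDH ⇒ E = (5/3, -1/3)
2. J lies on line TH with TJ:JH = 4:5 ⇒ J = (5/9, 0)
3. C is the intersection of line DH and line JE ⇒ C = (0, 1/6)
4. G is the midpoint of CH ⇒ G = (0, 1/12)
2·[ECR] = 10/9, 2·[ETG] = 5/18
[ECR]:[ETG] = 10/9:5/18 = 4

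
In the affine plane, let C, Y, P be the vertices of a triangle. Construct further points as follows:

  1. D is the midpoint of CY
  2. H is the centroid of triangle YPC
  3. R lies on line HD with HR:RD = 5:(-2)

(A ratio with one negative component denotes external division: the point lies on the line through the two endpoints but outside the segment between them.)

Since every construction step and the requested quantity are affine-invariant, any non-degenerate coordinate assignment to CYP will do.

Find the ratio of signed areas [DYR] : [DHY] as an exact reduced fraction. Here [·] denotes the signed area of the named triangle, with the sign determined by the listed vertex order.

[DYR]:[DHY] = 2/3

Set C = (0, 0), Y = (1, 0), P = (0, 1); any affine frame gives the same invariant.
1. D is the midpoint of CY ⇒ D = (1/2, 0)
2. H is the centroid of triangle YPC ⇒ H = (1/3, 1/3)
3. R lies on line HD with HR:RD = 5:(-2) ⇒ R = (11/18, -2/9)
2·[DYR] = -1/9, 2·[DHY] = -1/6
[DYR]:[DHY] = -1/9:-1/6 = 2/3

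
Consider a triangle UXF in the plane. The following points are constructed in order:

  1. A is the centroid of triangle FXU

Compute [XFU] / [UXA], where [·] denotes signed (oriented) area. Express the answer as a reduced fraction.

[XFU]:[UXA] = 3

Choose coordinates U = (0, 0), X = (1, 0), F = (0, 1).
1. A is the centroid of triangle FXU ⇒ A = (1/3, 1/3)
2·[XFU] = 1, 2·[UXA] = 1/3
[XFU]:[UXA] = 1:1/3 = 3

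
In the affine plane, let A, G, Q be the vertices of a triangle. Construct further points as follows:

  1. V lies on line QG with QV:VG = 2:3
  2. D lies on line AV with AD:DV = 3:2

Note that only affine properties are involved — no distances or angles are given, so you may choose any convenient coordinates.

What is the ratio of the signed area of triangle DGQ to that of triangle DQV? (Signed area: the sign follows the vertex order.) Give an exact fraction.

[DGQ]:[DQV] = -5/2

Work in coordinates with A = (0, 0), G = (1, 0), Q = (0, 1).
1. V lies on line QG with QV:VG = 2:3 ⇒ V = (2/5, 3/5)
2. D lies on line AV with AD:DV = 3:2 ⇒ D = (6/25, 9/25)
2·[DGQ] = 2/5, 2·[DQV] = -4/25
[DGQ]:[DQV] = 2/5:-4/25 = -5/2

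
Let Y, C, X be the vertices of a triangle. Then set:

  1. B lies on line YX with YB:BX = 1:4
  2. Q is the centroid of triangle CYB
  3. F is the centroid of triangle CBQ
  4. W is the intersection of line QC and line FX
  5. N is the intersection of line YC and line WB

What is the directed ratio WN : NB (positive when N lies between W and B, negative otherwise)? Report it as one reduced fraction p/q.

Assign Y = (0, 0), C = (1, 0), X = (0, 1) — the answer is frame-independent, so this choice is without loss of generality.
1. B lies on line YX with YB:BX = 1:4 ⇒ B = (0, 1/5)
2. Q is the centroid of triangle CYB ⇒ Q = (1/3, 1/15)
3. F is the centroid of triangle CBQ ⇒ F = (4/9, 4/45)
4. W is the intersection of line QC and line FX ⇒ W = (6/13, 7/130)
5. N is the intersection of line YC and line WB ⇒ N = (12/19, 0)
N = W + t·(B−W) with t = -7/19, so WN:NB = t:(1−t) = -7/19:26/19

WN:NB = -7/26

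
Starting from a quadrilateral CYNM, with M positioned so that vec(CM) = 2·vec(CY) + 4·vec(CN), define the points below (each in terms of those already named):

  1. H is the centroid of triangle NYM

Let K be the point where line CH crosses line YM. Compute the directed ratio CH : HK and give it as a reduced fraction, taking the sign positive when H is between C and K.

CH:HK = 7/5

Set C = (0, 0), Y = (1, 0), N = (0, 1), M = (2, 4); any affine frame gives the same invariant.
1. H is the centroid of triangle NYM ⇒ H = (1, 5/3)
line CH meets YM at K = (12/7, 20/7)
H = C + t·(K−C) with t = 7/12, so CH:HK = 7/12:5/12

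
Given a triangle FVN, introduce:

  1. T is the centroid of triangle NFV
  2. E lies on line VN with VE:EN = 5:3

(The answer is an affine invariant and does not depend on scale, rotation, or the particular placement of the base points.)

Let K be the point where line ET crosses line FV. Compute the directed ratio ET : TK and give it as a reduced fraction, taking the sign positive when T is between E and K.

ET:TK = 7/8

Work in coordinates with F = (0, 0), V = (1, 0), N = (0, 1).
1. T is the centroid of triangle NFV ⇒ T = (1/3, 1/3)
2. E lies on line VN with VE:EN = 5:3 ⇒ E = (3/8, 5/8)
line ET meets FV at K = (2/7, 0)
T = E + t·(K−E) with t = 7/15, so ET:TK = 7/15:8/15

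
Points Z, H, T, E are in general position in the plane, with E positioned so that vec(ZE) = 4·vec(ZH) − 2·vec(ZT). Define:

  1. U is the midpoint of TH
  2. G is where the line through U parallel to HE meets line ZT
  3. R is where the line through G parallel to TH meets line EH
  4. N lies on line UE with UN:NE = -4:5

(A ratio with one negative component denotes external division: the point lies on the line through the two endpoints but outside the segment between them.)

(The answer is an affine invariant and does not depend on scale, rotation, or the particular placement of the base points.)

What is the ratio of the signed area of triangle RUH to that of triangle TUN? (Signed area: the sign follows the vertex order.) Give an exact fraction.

[RUH]:[TUN] = 1/24

Work in coordinates with Z = (0, 0), H = (1, 0), T = (0, 1), E = (4, -2).
1. U is the midpoint of TH ⇒ U = (1/2, 1/2)
2. G is where the line through U parallel to HE meets line ZT ⇒ G = (0, 5/6)
3. R is where the line through G parallel to TH meets line EH ⇒ R = (1/2, 1/3)
4. N lies on line UE with UN:NE = -4:5 ⇒ N = (-27/2, 21/2)
2·[RUH] = -1/12, 2·[TUN] = -2
[RUH]:[TUN] = -1/12:-2 = 1/24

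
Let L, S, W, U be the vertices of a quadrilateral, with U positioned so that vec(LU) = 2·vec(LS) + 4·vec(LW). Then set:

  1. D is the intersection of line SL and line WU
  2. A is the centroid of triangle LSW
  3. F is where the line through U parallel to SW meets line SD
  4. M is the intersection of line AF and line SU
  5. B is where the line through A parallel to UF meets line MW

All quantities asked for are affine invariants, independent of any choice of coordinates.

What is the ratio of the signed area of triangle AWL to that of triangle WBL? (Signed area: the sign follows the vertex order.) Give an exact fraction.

Set L = (0, 0), S = (1, 0), W = (0, 1), U = (2, 4); any affine frame gives the same invariant.
1. D is the intersection of line SL and line WU ⇒ D = (-2/3, 0)
2. A is the centroid of triangle LSW ⇒ A = (1/3, 1/3)
3. F is where the line through U parallel to SW meets line SD ⇒ F = (6, 0)
4. M is the intersection of line AF and line SU ⇒ M = (74/69, 20/69)
5. B is where the line through A parallel to UF meets line MW ⇒ B = (-74/75, 124/75)
2·[AWL] = 1/3, 2·[WBL] = 74/75
[AWL]:[WBL] = 1/3:74/75 = 25/74

[AWL]:[WBL] = 25/74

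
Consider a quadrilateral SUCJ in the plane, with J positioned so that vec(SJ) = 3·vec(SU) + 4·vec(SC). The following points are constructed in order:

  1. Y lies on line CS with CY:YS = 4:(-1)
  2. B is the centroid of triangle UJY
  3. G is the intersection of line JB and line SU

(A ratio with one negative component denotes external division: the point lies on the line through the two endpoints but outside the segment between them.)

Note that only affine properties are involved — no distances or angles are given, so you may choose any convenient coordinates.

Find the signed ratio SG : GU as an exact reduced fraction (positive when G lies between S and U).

SG:GU = 3/2

Work in coordinates with S = (0, 0), U = (1, 0), C = (0, 1), J = (3, 4).
1. Y lies on line CS with CY:YS = 4:(-1) ⇒ Y = (0, -1/3)
2. B is the centroid of triangle UJY ⇒ B = (4/3, 11/9)
3. G is the intersection of line JB and line SU ⇒ G = (3/5, 0)
G = S + t·(U−S) with t = 3/5, so SG:GU = t:(1−t) = 3/5:2/5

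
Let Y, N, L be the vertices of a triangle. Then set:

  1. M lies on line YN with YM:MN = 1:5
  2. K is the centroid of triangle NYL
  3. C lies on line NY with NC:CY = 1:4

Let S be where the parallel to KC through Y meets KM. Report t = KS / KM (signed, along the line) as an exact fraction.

t = 24/19

Choose coordinates Y = (0, 0), N = (1, 0), L = (0, 1).
1. M lies on line YN with YM:MN = 1:5 ⇒ M = (1/6, 0)
2. K is the centroid of triangle NYL ⇒ K = (1/3, 1/3)
3. C lies on line NY with NC:CY = 1:4 ⇒ C = (4/5, 0)
through Y parallel to KC: direction (7/15, -1/3); meets KM at S = (7/57, -5/57)
S = K + t·(M−K) with t = 24/19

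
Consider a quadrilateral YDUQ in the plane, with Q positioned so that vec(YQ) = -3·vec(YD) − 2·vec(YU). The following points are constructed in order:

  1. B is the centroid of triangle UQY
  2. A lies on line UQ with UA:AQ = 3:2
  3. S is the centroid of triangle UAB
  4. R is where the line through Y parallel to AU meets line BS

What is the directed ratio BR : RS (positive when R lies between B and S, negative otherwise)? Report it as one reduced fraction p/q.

BR:RS = -3/4

Choose coordinates Y = (0, 0), D = (1, 0), U = (0, 1), Q = (-3, -2).
1. B is the centroid of triangle UQY ⇒ B = (-1, -1/3)
2. A lies on line UQ with UA:AQ = 3:2 ⇒ A = (-9/5, -4/5)
3. S is the centroid of triangle UAB ⇒ S = (-14/15, -2/45)
4. R is where the line through Y parallel to AU meets line BS ⇒ R = (-6/5, -6/5)
R = B + t·(S−B) with t = -3, so BR:RS = t:(1−t) = -3:4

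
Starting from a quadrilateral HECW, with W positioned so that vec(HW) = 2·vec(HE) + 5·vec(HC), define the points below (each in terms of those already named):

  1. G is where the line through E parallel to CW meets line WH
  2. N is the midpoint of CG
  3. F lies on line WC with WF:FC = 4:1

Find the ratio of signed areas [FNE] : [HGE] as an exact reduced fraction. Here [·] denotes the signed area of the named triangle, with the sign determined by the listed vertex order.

Set H = (0, 0), E = (1, 0), C = (0, 1), W = (2, 5); any affine frame gives the same invariant.
1. G is where the line through E parallel to CW meets line WH ⇒ G = (-4, -10)
2. N is the midpoint of CG ⇒ N = (-2, -9/2)
3. F lies on line WC with WF:FC = 4:1 ⇒ F = (2/5, 9/5)
2·[FNE] = 81/10, 2·[HGE] = 10
[FNE]:[HGE] = 81/10:10 = 81/100

[FNE]:[HGE] = 81/100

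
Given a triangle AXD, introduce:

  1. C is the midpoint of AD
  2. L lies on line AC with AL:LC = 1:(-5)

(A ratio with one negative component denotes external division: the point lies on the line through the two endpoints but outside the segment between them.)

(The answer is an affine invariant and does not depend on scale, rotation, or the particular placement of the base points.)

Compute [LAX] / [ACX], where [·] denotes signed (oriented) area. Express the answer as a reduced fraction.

[LAX]:[ACX] = 1/4

Work in coordinates with A = (0, 0), X = (1, 0), D = (0, 1).
1. C is the midpoint of AD ⇒ C = (0, 1/2)
2. L lies on line AC with AL:LC = 1:(-5) ⇒ L = (0, -1/8)
2·[LAX] = -1/8, 2·[ACX] = -1/2
[LAX]:[ACX] = -1/8:-1/2 = 1/4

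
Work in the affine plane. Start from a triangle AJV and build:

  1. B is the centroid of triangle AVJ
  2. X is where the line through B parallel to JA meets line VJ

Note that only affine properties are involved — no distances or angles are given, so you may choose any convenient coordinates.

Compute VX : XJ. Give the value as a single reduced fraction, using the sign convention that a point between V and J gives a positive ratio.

VX:XJ = 2

Set A = (0, 0), J = (1, 0), V = (0, 1); any affine frame gives the same invariant.
1. B is the centroid of triangle AVJ ⇒ B = (1/3, 1/3)
2. X is where the line through B parallel to JA meets line VJ ⇒ X = (2/3, 1/3)
X = V + t·(J−V) with t = 2/3, so VX:XJ = t:(1−t) = 2/3:1/3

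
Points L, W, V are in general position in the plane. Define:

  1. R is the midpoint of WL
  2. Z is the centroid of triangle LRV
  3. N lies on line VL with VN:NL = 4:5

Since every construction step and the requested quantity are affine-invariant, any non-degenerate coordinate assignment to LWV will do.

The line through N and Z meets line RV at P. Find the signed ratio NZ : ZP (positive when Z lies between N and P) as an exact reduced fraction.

NZ:ZP = 1/3

Set L = (0, 0), W = (1, 0), V = (0, 1); any affine frame gives the same invariant.
1. R is the midpoint of WL ⇒ R = (1/2, 0)
2. Z is the centroid of triangle LRV ⇒ Z = (1/6, 1/3)
3. N lies on line VL with VN:NL = 4:5 ⇒ N = (0, 5/9)
line NZ meets RV at P = (2/3, -1/3)
Z = N + t·(P−N) with t = 1/4, so NZ:ZP = 1/4:3/4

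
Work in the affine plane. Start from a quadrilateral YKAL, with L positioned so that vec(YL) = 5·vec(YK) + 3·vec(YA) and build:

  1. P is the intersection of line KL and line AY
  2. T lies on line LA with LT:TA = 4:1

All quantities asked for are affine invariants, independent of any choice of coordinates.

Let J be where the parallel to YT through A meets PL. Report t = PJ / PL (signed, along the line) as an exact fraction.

Set Y = (0, 0), K = (1, 0), A = (0, 1), L = (5, 3); any affine frame gives the same invariant.
1. P is the intersection of line KL and line AY ⇒ P = (0, -3/4)
2. T lies on line LA with LT:TA = 4:1 ⇒ T = (1, 7/5)
through A parallel to YT: direction (1, 7/5); meets PL at J = (-35/13, -36/13)
J = P + t·(L−P) with t = -7/13

t = -7/13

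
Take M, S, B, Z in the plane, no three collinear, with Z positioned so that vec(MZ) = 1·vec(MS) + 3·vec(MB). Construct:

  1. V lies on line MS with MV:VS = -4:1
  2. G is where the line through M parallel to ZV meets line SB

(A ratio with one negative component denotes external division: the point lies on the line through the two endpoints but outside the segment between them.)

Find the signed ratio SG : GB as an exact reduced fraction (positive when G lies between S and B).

Set M = (0, 0), S = (1, 0), B = (0, 1), Z = (1, 3); any affine frame gives the same invariant.
1. V lies on line MS with MV:VS = -4:1 ⇒ V = (4/3, 0)
2. G is where the line through M parallel to ZV meets line SB ⇒ G = (-1/8, 9/8)
G = S + t·(B−S) with t = 9/8, so SG:GB = t:(1−t) = 9/8:-1/8

SG:GB = -9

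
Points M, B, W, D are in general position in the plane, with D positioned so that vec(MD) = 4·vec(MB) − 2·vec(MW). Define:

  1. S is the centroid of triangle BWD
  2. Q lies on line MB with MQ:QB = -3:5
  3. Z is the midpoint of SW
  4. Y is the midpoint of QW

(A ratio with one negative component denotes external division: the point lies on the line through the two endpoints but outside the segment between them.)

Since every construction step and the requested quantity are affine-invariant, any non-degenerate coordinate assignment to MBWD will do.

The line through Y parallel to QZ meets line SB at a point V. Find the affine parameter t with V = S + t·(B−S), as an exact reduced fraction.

Set M = (0, 0), B = (1, 0), W = (0, 1), D = (4, -2); any affine frame gives the same invariant.
1. S is the centroid of triangle BWD ⇒ S = (5/3, -1/3)
2. Q lies on line MB with MQ:QB = -3:5 ⇒ Q = (-3/2, 0)
3. Z is the midpoint of SW ⇒ Z = (5/6, 1/3)
4. Y is the midpoint of QW ⇒ Y = (-3/4, 1/2)
through Y parallel to QZ: direction (7/3, 1/3); meets SB at V = (-1/6, 7/12)
V = S + t·(B−S) with t = 11/4

t = 11/4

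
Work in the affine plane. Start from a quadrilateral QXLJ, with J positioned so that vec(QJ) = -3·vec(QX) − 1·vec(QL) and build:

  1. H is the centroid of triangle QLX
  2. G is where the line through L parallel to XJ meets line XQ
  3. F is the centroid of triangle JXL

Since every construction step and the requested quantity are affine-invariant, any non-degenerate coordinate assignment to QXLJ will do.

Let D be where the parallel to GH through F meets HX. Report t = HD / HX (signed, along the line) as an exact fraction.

Choose coordinates Q = (0, 0), X = (1, 0), L = (0, 1), J = (-3, -1).
1. H is the centroid of triangle QLX ⇒ H = (1/3, 1/3)
2. G is where the line through L parallel to XJ meets line XQ ⇒ G = (-4, 0)
3. F is the centroid of triangle JXL ⇒ F = (-2/3, 0)
through F parallel to GH: direction (13/3, 1/3); meets HX at D = (7/9, 1/9)
D = H + t·(X−H) with t = 2/3

t = 2/3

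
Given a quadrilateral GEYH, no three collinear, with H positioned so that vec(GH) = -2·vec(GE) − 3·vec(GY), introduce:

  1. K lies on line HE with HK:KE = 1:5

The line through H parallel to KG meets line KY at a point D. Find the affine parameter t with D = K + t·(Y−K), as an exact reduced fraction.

Work in coordinates with G = (0, 0), E = (1, 0), Y = (0, 1), H = (-2, -3).
1. K lies on line HE with HK:KE = 1:5 ⇒ K = (-3/2, -5/2)
through H parallel to KG: direction (3/2, 5/2); meets KY at D = (-1, -4/3)
D = K + t·(Y−K) with t = 1/3

t = 1/3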